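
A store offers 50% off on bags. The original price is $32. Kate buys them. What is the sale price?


Calculate the discount amount:
50% of $32 = $16
Subtract from original:
$32 - $16 = $16

$16


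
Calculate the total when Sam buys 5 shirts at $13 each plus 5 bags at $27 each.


Cost of shirts:
5 x $13 = $65
Cost of bags:
5 x $27 = $135
Add both:
$65 + $135 = $200

$200


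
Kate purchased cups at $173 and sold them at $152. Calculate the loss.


Selling price = $152
Cost price = $173
Loss = cost price - selling price:
Loss = $173 - $152 = $21

$21


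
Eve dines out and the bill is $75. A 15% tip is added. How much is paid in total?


Calculate the tip:
15% of $75 = $11.25
Add tip to meal cost:
$75 + $11.25 = $86.25

$86.25


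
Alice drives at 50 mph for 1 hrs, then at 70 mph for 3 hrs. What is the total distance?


Leg 1 distance:
50 x 1 = 50 miles
Leg 2 distance:
70 x 3 = 210 miles
Total distance:
50 + 210 = 260 miles

260 miles


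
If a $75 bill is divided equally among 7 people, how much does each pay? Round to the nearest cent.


Total bill: $75
Number of people: 7
Each pays: $75 / 7 = $10.7142... ≈ $10.71

$10.71


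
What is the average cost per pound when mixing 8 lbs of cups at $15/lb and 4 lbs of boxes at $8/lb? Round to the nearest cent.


Cost of cups:
8 x $15 = $120
Cost of boxes:
4 x $8 = $32
Total cost: $120 + $32 = $152
Total weight: 12 lbs
Average: $152 / 12 = $12.6666... ≈ $12.67/lb

$12.67/lb


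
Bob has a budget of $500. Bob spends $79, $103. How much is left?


Add up expenses:
$79 + $103 = $182
Subtract from budget:
$500 - $182 = $318

$318


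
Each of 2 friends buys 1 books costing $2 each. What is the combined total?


Cost per person:
1 x $2 = $2
Group total:
2 x $2 = $4

$4


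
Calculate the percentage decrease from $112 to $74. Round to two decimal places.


Find the absolute change:
|74 - 112| = 38
Divide by original and multiply by 100:
38 / 112 x 100 = 33.9285...% ≈ 33.93%

33.93%


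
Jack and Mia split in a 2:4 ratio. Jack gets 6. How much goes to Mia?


Find the multiplier:
6 / 2 = 3
Apply to Mia's share:
4 x 3 = 12

12


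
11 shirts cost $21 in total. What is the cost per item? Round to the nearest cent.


Total cost: $21
Number of items: 11
Unit price: $21 / 11 = $1.9090... ≈ $1.91

$1.91


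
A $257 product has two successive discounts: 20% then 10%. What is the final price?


First discount:
20% of $257 = $51.40
Price after first discount:
$257 - $51.40 = $205.60
Second discount:
10% of $205.60 = $20.56
Final price:
$205.60 - $20.56 = $185.04

$185.04


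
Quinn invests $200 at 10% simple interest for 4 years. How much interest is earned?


Use the formula I = P x R x T / 100
P x R x T = 200 x 10 x 4 = 8000
I = 8000 / 100 = $80

$80


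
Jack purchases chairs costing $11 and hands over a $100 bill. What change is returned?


Start with the amount paid:
$100
Subtract the price:
$100 - $11 = $89

$89


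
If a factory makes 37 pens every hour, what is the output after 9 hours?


Production rate: 37 pens per hour
Time: 9 hours
Total: 37 x 9 = 333 pens

333 pens


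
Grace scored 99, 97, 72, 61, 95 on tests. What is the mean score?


Add the scores:
99 + 97 + 72 + 61 + 95 = 424
Divide by the number of tests:
424 / 5 = 84.8

84.8


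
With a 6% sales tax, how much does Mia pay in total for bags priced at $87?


Calculate the tax:
6% of $87 = $5.22
Add tax to price:
$87 + $5.22 = $92.22

$92.22


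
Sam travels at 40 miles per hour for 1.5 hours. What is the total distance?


Use the formula: distance = speed x time
Speed = 40 mph, Time = 1.5 hours
40 x 1.5 = 60 miles

60 miles


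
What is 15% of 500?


Convert percentage to decimal:
15% = 0.15
Multiply:
500 x 0.15 = 75

75


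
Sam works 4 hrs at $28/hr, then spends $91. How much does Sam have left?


Calculate earnings:
4 x $28 = $112
Subtract spending:
$112 - $91 = $21

$21


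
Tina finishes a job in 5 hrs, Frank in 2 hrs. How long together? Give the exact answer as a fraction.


Tina's rate: 1/5 of the job per hour
Frank's rate: 1/2 of the job per hour
Combined rate: 1/5 + 1/2 = 7/10 per hour
Time = 1 / (7/10) = 10/7 hours (≈ 1.43 hours)

10/7 hours


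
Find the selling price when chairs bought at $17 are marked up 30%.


Calculate the markup amount:
30% of $17 = $5.10
Add to cost:
$17 + $5.10 = $22.10

$22.10


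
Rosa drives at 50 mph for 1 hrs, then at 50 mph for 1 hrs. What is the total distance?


Leg 1 distance:
50 x 1 = 50 miles
Leg 2 distance:
50 x 1 = 50 miles
Total distance:
50 + 50 = 100 miles

100 miles


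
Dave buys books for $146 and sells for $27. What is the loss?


Selling price = $27
Cost price = $146
Loss = cost price - selling price:
Loss = $146 - $27 = $119

$119


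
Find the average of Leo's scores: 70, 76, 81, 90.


Add the scores:
70 + 76 + 81 + 90 = 317
Divide by the number of tests:
317 / 4 = 79.25

79.25


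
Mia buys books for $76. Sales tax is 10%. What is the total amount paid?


Calculate the tax:
10% of $76 = $7.60
Add tax to price:
$76 + $7.60 = $83.60

$83.60


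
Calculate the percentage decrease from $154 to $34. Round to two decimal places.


Find the absolute change:
|34 - 154| = 120
Divide by original and multiply by 100:
120 / 154 x 100 = 77.9220...% ≈ 77.92%

77.92%


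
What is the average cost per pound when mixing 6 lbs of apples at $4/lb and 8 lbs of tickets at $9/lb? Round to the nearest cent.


Cost of apples:
6 x $4 = $24
Cost of tickets:
8 x $9 = $72
Total cost: $24 + $72 = $96
Total weight: 14 lbs
Average: $96 / 14 = $6.8571... ≈ $6.86/lb

$6.86/lb


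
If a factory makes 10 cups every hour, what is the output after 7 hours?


Production rate: 10 cups per hour
Time: 7 hours
Total: 10 x 7 = 70 cups

70 cups


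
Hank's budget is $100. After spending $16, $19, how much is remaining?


Add up expenses:
$16 + $19 = $35
Subtract from budget:
$100 - $35 = $65

$65


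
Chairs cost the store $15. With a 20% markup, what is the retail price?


Calculate the markup amount:
20% of $15 = $3
Add to cost:
$15 + $3 = $18

$18


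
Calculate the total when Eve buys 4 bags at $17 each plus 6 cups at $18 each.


Cost of bags:
4 x $17 = $68
Cost of cups:
6 x $18 = $108
Add both:
$68 + $108 = $176

$176


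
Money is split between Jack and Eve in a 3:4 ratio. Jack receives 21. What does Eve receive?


Find the multiplier:
21 / 3 = 7
Apply to Eve's share:
4 x 7 = 28

28


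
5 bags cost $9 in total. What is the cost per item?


Total cost: $9
Number of items: 5
Unit price: $9 / 5 = $1.80

$1.80


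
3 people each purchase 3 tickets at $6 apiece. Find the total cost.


Cost per person:
3 x $6 = $18
Group total:
3 x $18 = $54

$54


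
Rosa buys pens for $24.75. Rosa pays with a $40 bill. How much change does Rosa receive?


Start with the amount paid:
$40
Subtract the price:
$40 - $24.75 = $15.25

$15.25


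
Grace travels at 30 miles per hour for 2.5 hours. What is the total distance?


Use the formula: distance = speed x time
Speed = 30 mph, Time = 2.5 hours
30 x 2.5 = 75 miles

75 miles


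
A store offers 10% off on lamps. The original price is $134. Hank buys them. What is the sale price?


Calculate the discount amount:
10% of $134 = $13.40
Subtract from original:
$134 - $13.40 = $120.60

$120.60


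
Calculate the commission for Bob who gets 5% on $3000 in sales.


Convert rate to decimal:
5% = 0.05
Multiply by sales:
$3000 x 0.05 = $150

$150


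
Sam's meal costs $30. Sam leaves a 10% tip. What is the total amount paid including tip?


Calculate the tip:
10% of $30 = $3
Add tip to meal cost:
$30 + $3 = $33

$33


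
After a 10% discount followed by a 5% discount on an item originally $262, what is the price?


First discount:
10% of $262 = $26.20
Price after first discount:
$262 - $26.20 = $235.80
Second discount:
5% of $235.80 = $11.79
Final price:
$235.80 - $11.79 = $224.01

$224.01


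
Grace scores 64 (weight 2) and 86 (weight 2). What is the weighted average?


Weighted sum:
2 x 64 + 2 x 86 = 300
Total weight:
2 + 2 = 4
Weighted average:
300 / 4 = 75

75


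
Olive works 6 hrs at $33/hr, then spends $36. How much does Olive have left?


Calculate earnings:
6 x $33 = $198
Subtract spending:
$198 - $36 = $162

$162


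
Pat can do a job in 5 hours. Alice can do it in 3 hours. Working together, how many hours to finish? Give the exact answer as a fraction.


Pat's rate: 1/5 of the job per hour
Alice's rate: 1/3 of the job per hour
Combined rate: 1/5 + 1/3 = 8/15 per hour
Time = 1 / (8/15) = 15/8 hours (≈ 1.88 hours)

15/8 hours


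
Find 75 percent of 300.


Convert percentage to decimal:
75% = 0.75
Multiply:
300 x 0.75 = 225

225


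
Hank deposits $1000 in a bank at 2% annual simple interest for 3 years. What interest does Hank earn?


Use the formula I = P x R x T / 100
P x R x T = 1000 x 2 x 3 = 6000
I = 6000 / 100 = $60

$60


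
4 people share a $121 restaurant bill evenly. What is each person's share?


Total bill: $121
Number of people: 4
Each pays: $121 / 4 = $30.25

$30.25


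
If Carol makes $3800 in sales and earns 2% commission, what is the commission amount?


Convert rate to decimal:
2% = 0.02
Multiply by sales:
$3800 x 0.02 = $76

$76


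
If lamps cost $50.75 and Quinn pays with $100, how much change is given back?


Start with the amount paid:
$100
Subtract the price:
$100 - $50.75 = $49.25

$49.25


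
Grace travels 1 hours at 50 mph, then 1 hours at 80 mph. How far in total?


Leg 1 distance:
50 x 1 = 50 miles
Leg 2 distance:
80 x 1 = 80 miles
Total distance:
50 + 80 = 130 miles

130 miles


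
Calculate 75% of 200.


Convert percentage to decimal:
75% = 0.75
Multiply:
200 x 0.75 = 150

150


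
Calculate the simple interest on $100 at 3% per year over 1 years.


Use the formula I = P x R x T / 100
P x R x T = 100 x 3 x 1 = 300
I = 300 / 100 = $3

$3


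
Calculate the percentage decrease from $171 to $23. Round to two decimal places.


Find the absolute change:
|23 - 171| = 148
Divide by original and multiply by 100:
148 / 171 x 100 = 86.5497...% ≈ 86.55%

86.55%


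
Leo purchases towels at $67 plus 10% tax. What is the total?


Calculate the tax:
10% of $67 = $6.70
Add tax to price:
$67 + $6.70 = $73.70

$73.70


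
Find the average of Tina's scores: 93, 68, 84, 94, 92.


Add the scores:
93 + 68 + 84 + 94 + 92 = 431
Divide by the number of tests:
431 / 5 = 86.2

86.2


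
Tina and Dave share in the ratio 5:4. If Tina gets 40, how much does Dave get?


Find the multiplier:
40 / 5 = 8
Apply to Dave's share:
4 x 8 = 32

32


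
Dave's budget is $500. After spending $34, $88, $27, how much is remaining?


Add up expenses:
$34 + $88 + $27 = $149
Subtract from budget:
$500 - $149 = $351

$351


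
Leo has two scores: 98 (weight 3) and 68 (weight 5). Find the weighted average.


Weighted sum:
3 x 98 + 5 x 68 = 634
Total weight:
3 + 5 = 8
Weighted average:
634 / 8 = 79.25

79.25


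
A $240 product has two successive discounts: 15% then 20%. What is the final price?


First discount:
15% of $240 = $36
Price after first discount:
$240 - $36 = $204
Second discount:
20% of $204 = $40.80
Final price:
$204 - $40.80 = $163.20

$163.20


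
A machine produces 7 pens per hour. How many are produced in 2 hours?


Production rate: 7 pens per hour
Time: 2 hours
Total: 7 x 2 = 14 pens

14 pens


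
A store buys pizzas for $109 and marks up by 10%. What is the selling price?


Calculate the markup amount:
10% of $109 = $10.90
Add to cost:
$109 + $10.90 = $119.90

$119.90


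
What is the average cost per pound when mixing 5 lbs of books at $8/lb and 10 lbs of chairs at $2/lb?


Cost of books:
5 x $8 = $40
Cost of chairs:
10 x $2 = $20
Total cost: $40 + $20 = $60
Total weight: 15 lbs
Average: $60 / 15 = $4/lb

$4/lb


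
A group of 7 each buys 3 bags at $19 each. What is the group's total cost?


Cost per person:
3 x $19 = $57
Group total:
7 x $57 = $399

$399


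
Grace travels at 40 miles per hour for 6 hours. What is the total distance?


Use the formula: distance = speed x time
Speed = 40 mph, Time = 6 hours
40 x 6 = 240 miles

240 miles


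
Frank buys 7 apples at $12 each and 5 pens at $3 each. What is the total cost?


Cost of apples:
7 x $12 = $84
Cost of pens:
5 x $3 = $15
Add both:
$84 + $15 = $99

$99


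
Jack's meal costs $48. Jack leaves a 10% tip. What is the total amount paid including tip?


Calculate the tip:
10% of $48 = $4.80
Add tip to meal cost:
$48 + $4.80 = $52.80

$52.80


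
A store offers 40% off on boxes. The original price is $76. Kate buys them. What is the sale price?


Calculate the discount amount:
40% of $76 = $30.40
Subtract from original:
$76 - $30.40 = $45.60

$45.60


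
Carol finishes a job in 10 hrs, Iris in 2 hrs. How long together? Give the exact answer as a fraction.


Carol's rate: 1/10 of the job per hour
Iris's rate: 1/2 of the job per hour
Combined rate: 1/10 + 1/2 = 3/5 per hour
Time = 1 / (3/5) = 5/3 hours (≈ 1.67 hours)

5/3 hours


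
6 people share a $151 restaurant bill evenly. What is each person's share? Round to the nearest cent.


Total bill: $151
Number of people: 6
Each pays: $151 / 6 = $25.1666... ≈ $25.17

$25.17


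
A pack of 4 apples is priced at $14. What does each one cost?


Total cost: $14
Number of items: 4
Unit price: $14 / 4 = $3.50

$3.50


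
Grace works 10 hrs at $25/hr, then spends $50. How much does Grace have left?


Calculate earnings:
10 x $25 = $250
Subtract spending:
$250 - $50 = $200

$200


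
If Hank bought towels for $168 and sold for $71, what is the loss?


Selling price = $71
Cost price = $168
Loss = cost price - selling price:
Loss = $168 - $71 = $97

$97


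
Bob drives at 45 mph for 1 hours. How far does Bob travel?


Use the formula: distance = speed x time
Speed = 45 mph, Time = 1 hours
45 x 1 = 45 miles

45 miles


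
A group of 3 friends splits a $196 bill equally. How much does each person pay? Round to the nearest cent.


Total bill: $196
Number of people: 3
Each pays: $196 / 3 = $65.3333... ≈ $65.33

$65.33


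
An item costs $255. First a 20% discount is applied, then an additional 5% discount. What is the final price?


First discount:
20% of $255 = $51
Price after first discount:
$255 - $51 = $204
Second discount:
5% of $204 = $10.20
Final price:
$204 - $10.20 = $193.80

$193.80


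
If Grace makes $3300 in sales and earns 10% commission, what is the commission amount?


Convert rate to decimal:
10% = 0.1
Multiply by sales:
$3300 x 0.1 = $330

$330


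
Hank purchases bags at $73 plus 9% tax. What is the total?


Calculate the tax:
9% of $73 = $6.57
Add tax to price:
$73 + $6.57 = $79.57

$79.57


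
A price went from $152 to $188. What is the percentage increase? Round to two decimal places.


Find the absolute change:
|188 - 152| = 36
Divide by original and multiply by 100:
36 / 152 x 100 = 23.6842...% ≈ 23.68%

23.68%


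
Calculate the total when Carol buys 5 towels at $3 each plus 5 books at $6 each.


Cost of towels:
5 x $3 = $15
Cost of books:
5 x $6 = $30
Add both:
$15 + $30 = $45

$45


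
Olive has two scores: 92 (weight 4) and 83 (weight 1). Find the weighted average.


Weighted sum:
4 x 92 + 1 x 83 = 451
Total weight:
4 + 1 = 5
Weighted average:
451 / 5 = 90.2

90.2


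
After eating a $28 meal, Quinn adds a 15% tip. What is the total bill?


Calculate the tip:
15% of $28 = $4.20
Add tip to meal cost:
$28 + $4.20 = $32.20

$32.20


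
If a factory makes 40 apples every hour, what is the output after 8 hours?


Production rate: 40 apples per hour
Time: 8 hours
Total: 40 x 8 = 320 apples

320 apples


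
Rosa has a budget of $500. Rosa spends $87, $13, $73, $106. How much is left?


Add up expenses:
$87 + $13 + $73 + $106 = $279
Subtract from budget:
$500 - $279 = $221

$221


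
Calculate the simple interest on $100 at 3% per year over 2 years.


Use the formula I = P x R x T / 100
P x R x T = 100 x 3 x 2 = 600
I = 600 / 100 = $6

$6


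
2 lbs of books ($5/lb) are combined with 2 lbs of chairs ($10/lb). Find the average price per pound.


Cost of books:
2 x $5 = $10
Cost of chairs:
2 x $10 = $20
Total cost: $10 + $20 = $30
Total weight: 4 lbs
Average: $30 / 4 = $7.50/lb

$7.50/lb


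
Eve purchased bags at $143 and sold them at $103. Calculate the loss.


Selling price = $103
Cost price = $143
Loss = cost price - selling price:
Loss = $143 - $103 = $40

$40


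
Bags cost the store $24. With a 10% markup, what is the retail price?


Calculate the markup amount:
10% of $24 = $2.40
Add to cost:
$24 + $2.40 = $26.40

$26.40


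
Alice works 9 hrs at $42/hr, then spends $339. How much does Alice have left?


Calculate earnings:
9 x $42 = $378
Subtract spending:
$378 - $339 = $39

$39


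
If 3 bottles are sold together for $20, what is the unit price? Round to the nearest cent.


Total cost: $20
Number of items: 3
Unit price: $20 / 3 = $6.6666... ≈ $6.67

$6.67


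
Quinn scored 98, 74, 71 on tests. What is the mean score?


Add the scores:
98 + 74 + 71 = 243
Divide by the number of tests:
243 / 3 = 81

81


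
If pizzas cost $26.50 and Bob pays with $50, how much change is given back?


Start with the amount paid:
$50
Subtract the price:
$50 - $26.50 = $23.50

$23.50


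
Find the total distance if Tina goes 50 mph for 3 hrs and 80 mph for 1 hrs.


Leg 1 distance:
50 x 3 = 150 miles
Leg 2 distance:
80 x 1 = 80 miles
Total distance:
150 + 80 = 230 miles

230 miles


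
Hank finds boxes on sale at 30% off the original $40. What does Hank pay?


Calculate the discount amount:
30% of $40 = $12
Subtract from original:
$40 - $12 = $28

$28


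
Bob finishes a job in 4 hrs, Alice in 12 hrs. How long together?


Bob's rate: 1/4 of the job per hour
Alice's rate: 1/12 of the job per hour
Combined rate: 1/4 + 1/12 = 1/3 per hour
Time = 1 / (1/3) = 3 hours

3 hours


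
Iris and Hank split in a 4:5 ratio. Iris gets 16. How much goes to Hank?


Find the multiplier:
16 / 4 = 4
Apply to Hank's share:
5 x 4 = 20

20


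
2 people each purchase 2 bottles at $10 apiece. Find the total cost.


Cost per person:
2 x $10 = $20
Group total:
2 x $20 = $40

$40


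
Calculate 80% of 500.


Convert percentage to decimal:
80% = 0.8
Multiply:
500 x 0.8 = 400

400


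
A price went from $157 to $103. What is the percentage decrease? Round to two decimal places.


Find the absolute change:
|103 - 157| = 54
Divide by original and multiply by 100:
54 / 157 x 100 = 34.3949...% ≈ 34.39%

34.39%


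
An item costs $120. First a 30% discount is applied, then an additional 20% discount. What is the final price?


First discount:
30% of $120 = $36
Price after first discount:
$120 - $36 = $84
Second discount:
20% of $84 = $16.80
Final price:
$84 - $16.80 = $67.20

$67.20


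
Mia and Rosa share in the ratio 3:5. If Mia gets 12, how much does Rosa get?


Find the multiplier:
12 / 3 = 4
Apply to Rosa's share:
5 x 4 = 20

20


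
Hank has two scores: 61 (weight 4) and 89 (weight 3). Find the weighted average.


Weighted sum:
4 x 61 + 3 x 89 = 511
Total weight:
4 + 3 = 7
Weighted average:
511 / 7 = 73

73


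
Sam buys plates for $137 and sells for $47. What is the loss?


Selling price = $47
Cost price = $137
Loss = cost price - selling price:
Loss = $137 - $47 = $90

$90


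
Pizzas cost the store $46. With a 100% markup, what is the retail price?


Calculate the markup amount:
100% of $46 = $46
Add to cost:
$46 + $46 = $92

$92


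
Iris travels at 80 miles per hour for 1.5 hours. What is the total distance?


Use the formula: distance = speed x time
Speed = 80 mph, Time = 1.5 hours
80 x 1.5 = 120 miles

120 miles


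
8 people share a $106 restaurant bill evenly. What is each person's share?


Total bill: $106
Number of people: 8
Each pays: $106 / 8 = $13.25

$13.25


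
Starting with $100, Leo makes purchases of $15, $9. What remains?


Add up expenses:
$15 + $9 = $24
Subtract from budget:
$100 - $24 = $76

$76


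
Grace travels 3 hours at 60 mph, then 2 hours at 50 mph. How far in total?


Leg 1 distance:
60 x 3 = 180 miles
Leg 2 distance:
50 x 2 = 100 miles
Total distance:
180 + 100 = 280 miles

280 miles


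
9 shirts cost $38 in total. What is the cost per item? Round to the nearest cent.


Total cost: $38
Number of items: 9
Unit price: $38 / 9 = $4.2222... ≈ $4.22

$4.22


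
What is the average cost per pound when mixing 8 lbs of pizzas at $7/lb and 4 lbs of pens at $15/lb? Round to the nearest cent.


Cost of pizzas:
8 x $7 = $56
Cost of pens:
4 x $15 = $60
Total cost: $56 + $60 = $116
Total weight: 12 lbs
Average: $116 / 12 = $9.6666... ≈ $9.67/lb

$9.67/lb


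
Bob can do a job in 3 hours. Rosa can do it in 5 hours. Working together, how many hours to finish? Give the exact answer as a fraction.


Bob's rate: 1/3 of the job per hour
Rosa's rate: 1/5 of the job per hour
Combined rate: 1/3 + 1/5 = 8/15 per hour
Time = 1 / (8/15) = 15/8 hours (≈ 1.88 hours)

15/8 hours


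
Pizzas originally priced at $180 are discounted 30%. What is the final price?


Calculate the discount amount:
30% of $180 = $54
Subtract from original:
$180 - $54 = $126

$126


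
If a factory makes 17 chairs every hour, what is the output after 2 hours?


Production rate: 17 chairs per hour
Time: 2 hours
Total: 17 x 2 = 34 chairs

34 chairs


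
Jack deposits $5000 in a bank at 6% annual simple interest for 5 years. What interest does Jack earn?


Use the formula I = P x R x T / 100
P x R x T = 5000 x 6 x 5 = 150000
I = 150000 / 100 = $1500

$1500


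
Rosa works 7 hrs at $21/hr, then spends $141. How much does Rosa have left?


Calculate earnings:
7 x $21 = $147
Subtract spending:
$147 - $141 = $6

$6


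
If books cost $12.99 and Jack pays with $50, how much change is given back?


Start with the amount paid:
$50
Subtract the price:
$50 - $12.99 = $37.01

$37.01


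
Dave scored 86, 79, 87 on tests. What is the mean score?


Add the scores:
86 + 79 + 87 = 252
Divide by the number of tests:
252 / 3 = 84

84


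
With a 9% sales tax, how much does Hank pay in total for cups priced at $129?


Calculate the tax:
9% of $129 = $11.61
Add tax to price:
$129 + $11.61 = $140.61

$140.61


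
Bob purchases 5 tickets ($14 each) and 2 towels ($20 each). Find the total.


Cost of tickets:
5 x $14 = $70
Cost of towels:
2 x $20 = $40
Add both:
$70 + $40 = $110

$110


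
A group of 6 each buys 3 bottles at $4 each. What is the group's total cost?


Cost per person:
3 x $4 = $12
Group total:
6 x $12 = $72

$72


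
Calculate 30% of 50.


Convert percentage to decimal:
30% = 0.3
Multiply:
50 x 0.3 = 15

15


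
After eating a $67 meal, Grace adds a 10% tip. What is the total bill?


Calculate the tip:
10% of $67 = $6.70
Add tip to meal cost:
$67 + $6.70 = $73.70

$73.70


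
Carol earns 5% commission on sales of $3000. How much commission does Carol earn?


Convert rate to decimal:
5% = 0.05
Multiply by sales:
$3000 x 0.05 = $150

$150


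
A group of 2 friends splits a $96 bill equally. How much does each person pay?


Total bill: $96
Number of people: 2
Each pays: $96 / 2 = $48

$48


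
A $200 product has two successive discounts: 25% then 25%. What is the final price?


First discount:
25% of $200 = $50
Price after first discount:
$200 - $50 = $150
Second discount:
25% of $150 = $37.50
Final price:
$150 - $37.50 = $112.50

$112.50


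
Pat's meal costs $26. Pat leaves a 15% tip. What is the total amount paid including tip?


Calculate the tip:
15% of $26 = $3.90
Add tip to meal cost:
$26 + $3.90 = $29.90

$29.90


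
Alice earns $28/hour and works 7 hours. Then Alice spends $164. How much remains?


Calculate earnings:
7 x $28 = $196
Subtract spending:
$196 - $164 = $32

$32


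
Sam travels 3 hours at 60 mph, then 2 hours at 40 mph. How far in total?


Leg 1 distance:
60 x 3 = 180 miles
Leg 2 distance:
40 x 2 = 80 miles
Total distance:
180 + 80 = 260 miles

260 miles


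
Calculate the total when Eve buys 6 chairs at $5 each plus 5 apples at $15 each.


Cost of chairs:
6 x $5 = $30
Cost of apples:
5 x $15 = $75
Add both:
$30 + $75 = $105

$105


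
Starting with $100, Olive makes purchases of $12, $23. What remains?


Add up expenses:
$12 + $23 = $35
Subtract from budget:
$100 - $35 = $65

$65


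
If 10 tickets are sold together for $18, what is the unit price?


Total cost: $18
Number of items: 10
Unit price: $18 / 10 = $1.80

$1.80


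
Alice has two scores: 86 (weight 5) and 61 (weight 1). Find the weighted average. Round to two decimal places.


Weighted sum:
5 x 86 + 1 x 61 = 491
Total weight:
5 + 1 = 6
Weighted average:
491 / 6 = 81.8333... ≈ 81.83

81.83


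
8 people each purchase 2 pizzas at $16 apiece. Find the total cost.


Cost per person:
2 x $16 = $32
Group total:
8 x $32 = $256

$256


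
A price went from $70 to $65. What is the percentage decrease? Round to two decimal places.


Find the absolute change:
|65 - 70| = 5
Divide by original and multiply by 100:
5 / 70 x 100 = 7.1428...% ≈ 7.14%

7.14%


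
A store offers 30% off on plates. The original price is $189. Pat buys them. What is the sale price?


Calculate the discount amount:
30% of $189 = $56.70
Subtract from original:
$189 - $56.70 = $132.30

$132.30


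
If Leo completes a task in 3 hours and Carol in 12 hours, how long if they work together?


Leo's rate: 1/3 of the job per hour
Carol's rate: 1/12 of the job per hour
Combined rate: 1/3 + 1/12 = 5/12 per hour
Time = 1 / (5/12) = 12/5 = 2.4 hours

2.4 hours


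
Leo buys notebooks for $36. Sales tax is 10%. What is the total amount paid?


Calculate the tax:
10% of $36 = $3.60
Add tax to price:
$36 + $3.60 = $39.60

$39.60


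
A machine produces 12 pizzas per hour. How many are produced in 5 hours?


Production rate: 12 pizzas per hour
Time: 5 hours
Total: 12 x 5 = 60 pizzas

60 pizzas


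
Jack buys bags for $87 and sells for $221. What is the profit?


Selling price = $221
Cost price = $87
Profit = selling price - cost price:
Profit = $221 - $87 = $134

$134


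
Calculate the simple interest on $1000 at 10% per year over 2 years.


Use the formula I = P x R x T / 100
P x R x T = 1000 x 10 x 2 = 20000
I = 20000 / 100 = $200

$200


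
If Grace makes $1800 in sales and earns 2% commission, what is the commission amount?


Convert rate to decimal:
2% = 0.02
Multiply by sales:
$1800 x 0.02 = $36

$36


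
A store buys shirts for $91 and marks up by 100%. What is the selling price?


Calculate the markup amount:
100% of $91 = $91
Add to cost:
$91 + $91 = $182

$182


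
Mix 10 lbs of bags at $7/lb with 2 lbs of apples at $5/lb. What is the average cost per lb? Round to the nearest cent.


Cost of bags:
10 x $7 = $70
Cost of apples:
2 x $5 = $10
Total cost: $70 + $10 = $80
Total weight: 12 lbs
Average: $80 / 12 = $6.6666... ≈ $6.67/lb

$6.67/lb


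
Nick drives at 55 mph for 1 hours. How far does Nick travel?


Use the formula: distance = speed x time
Speed = 55 mph, Time = 1 hours
55 x 1 = 55 miles

55 miles


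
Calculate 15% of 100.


Convert percentage to decimal:
15% = 0.15
Multiply:
100 x 0.15 = 15

15


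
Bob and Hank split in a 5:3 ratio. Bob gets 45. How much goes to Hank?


Find the multiplier:
45 / 5 = 9
Apply to Hank's share:
3 x 9 = 27

27


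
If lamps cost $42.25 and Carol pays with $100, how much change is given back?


Start with the amount paid:
$100
Subtract the price:
$100 - $42.25 = $57.75

$57.75


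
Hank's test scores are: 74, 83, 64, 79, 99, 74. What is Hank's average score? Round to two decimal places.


Add the scores:
74 + 83 + 64 + 79 + 99 + 74 = 473
Divide by the number of tests:
473 / 6 = 78.8333... ≈ 78.83

78.83


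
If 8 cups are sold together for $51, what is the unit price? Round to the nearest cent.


Total cost: $51
Number of items: 8
Unit price: $51 / 8 = $6.375 ≈ $6.38

$6.38


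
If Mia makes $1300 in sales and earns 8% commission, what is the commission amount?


Convert rate to decimal:
8% = 0.08
Multiply by sales:
$1300 x 0.08 = $104

$104


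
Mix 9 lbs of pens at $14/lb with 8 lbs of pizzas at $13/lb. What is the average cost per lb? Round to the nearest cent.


Cost of pens:
9 x $14 = $126
Cost of pizzas:
8 x $13 = $104
Total cost: $126 + $104 = $230
Total weight: 17 lbs
Average: $230 / 17 = $13.5294... ≈ $13.53/lb

$13.53/lb


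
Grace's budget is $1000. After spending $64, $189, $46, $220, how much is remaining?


Add up expenses:
$64 + $189 + $46 + $220 = $519
Subtract from budget:
$1000 - $519 = $481

$481


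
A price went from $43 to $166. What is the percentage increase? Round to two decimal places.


Find the absolute change:
|166 - 43| = 123
Divide by original and multiply by 100:
123 / 43 x 100 = 286.0465...% ≈ 286.05%

286.05%


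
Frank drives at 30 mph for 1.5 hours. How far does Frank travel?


Use the formula: distance = speed x time
Speed = 30 mph, Time = 1.5 hours
30 x 1.5 = 45 miles

45 miles


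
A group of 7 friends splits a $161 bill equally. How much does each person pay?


Total bill: $161
Number of people: 7
Each pays: $161 / 7 = $23

$23


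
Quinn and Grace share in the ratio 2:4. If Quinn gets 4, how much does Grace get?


Find the multiplier:
4 / 2 = 2
Apply to Grace's share:
4 x 2 = 8

8


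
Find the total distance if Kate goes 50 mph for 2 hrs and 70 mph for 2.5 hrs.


Leg 1 distance:
50 x 2 = 100 miles
Leg 2 distance:
70 x 2.5 = 175 miles
Total distance:
100 + 175 = 275 miles

275 miles


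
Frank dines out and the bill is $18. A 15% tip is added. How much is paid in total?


Calculate the tip:
15% of $18 = $2.70
Add tip to meal cost:
$18 + $2.70 = $20.70

$20.70


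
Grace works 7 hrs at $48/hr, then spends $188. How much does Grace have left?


Calculate earnings:
7 x $48 = $336
Subtract spending:
$336 - $188 = $148

$148


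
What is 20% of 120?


Convert percentage to decimal:
20% = 0.2
Multiply:
120 x 0.2 = 24

24


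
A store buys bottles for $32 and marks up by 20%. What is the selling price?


Calculate the markup amount:
20% of $32 = $6.40
Add to cost:
$32 + $6.40 = $38.40

$38.40


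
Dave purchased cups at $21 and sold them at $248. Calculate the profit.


Selling price = $248
Cost price = $21
Profit = selling price - cost price:
Profit = $248 - $21 = $227

$227


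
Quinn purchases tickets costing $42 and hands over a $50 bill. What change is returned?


Start with the amount paid:
$50
Subtract the price:
$50 - $42 = $8

$8


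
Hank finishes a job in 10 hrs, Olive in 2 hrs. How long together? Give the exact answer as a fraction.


Hank's rate: 1/10 of the job per hour
Olive's rate: 1/2 of the job per hour
Combined rate: 1/10 + 1/2 = 3/5 per hour
Time = 1 / (3/5) = 5/3 hours (≈ 1.67 hours)

5/3 hours


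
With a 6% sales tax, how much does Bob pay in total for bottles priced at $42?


Calculate the tax:
6% of $42 = $2.52
Add tax to price:
$42 + $2.52 = $44.52

$44.52


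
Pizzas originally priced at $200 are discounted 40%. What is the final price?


Calculate the discount amount:
40% of $200 = $80
Subtract from original:
$200 - $80 = $120

$120


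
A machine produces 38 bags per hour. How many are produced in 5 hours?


Production rate: 38 bags per hour
Time: 5 hours
Total: 38 x 5 = 190 bags

190 bags


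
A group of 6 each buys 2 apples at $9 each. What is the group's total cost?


Cost per person:
2 x $9 = $18
Group total:
6 x $18 = $108

$108


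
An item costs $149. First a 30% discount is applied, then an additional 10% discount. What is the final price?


First discount:
30% of $149 = $44.70
Price after first discount:
$149 - $44.70 = $104.30
Second discount:
10% of $104.30 = $10.43
Final price:
$104.30 - $10.43 = $93.87

$93.87


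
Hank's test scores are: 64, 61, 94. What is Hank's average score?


Add the scores:
64 + 61 + 94 = 219
Divide by the number of tests:
219 / 3 = 73

73


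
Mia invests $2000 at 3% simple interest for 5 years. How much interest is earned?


Use the formula I = P x R x T / 100
P x R x T = 2000 x 3 x 5 = 30000
I = 30000 / 100 = $300

$300


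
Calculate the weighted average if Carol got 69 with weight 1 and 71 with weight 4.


Weighted sum:
1 x 69 + 4 x 71 = 353
Total weight:
1 + 4 = 5
Weighted average:
353 / 5 = 70.6

70.6


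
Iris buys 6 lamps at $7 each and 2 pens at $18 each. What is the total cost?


Cost of lamps:
6 x $7 = $42
Cost of pens:
2 x $18 = $36
Add both:
$42 + $36 = $78

$78


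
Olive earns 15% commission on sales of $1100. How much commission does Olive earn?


Convert rate to decimal:
15% = 0.15
Multiply by sales:
$1100 x 0.15 = $165

$165


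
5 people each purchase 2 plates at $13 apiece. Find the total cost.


Cost per person:
2 x $13 = $26
Group total:
5 x $26 = $130

$130


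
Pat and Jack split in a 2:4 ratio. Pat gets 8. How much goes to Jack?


Find the multiplier:
8 / 2 = 4
Apply to Jack's share:
4 x 4 = 16

16


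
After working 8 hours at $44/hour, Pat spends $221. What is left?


Calculate earnings:
8 x $44 = $352
Subtract spending:
$352 - $221 = $131

$131


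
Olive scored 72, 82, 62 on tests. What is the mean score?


Add the scores:
72 + 82 + 62 = 216
Divide by the number of tests:
216 / 3 = 72

72


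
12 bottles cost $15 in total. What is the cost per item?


Total cost: $15
Number of items: 12
Unit price: $15 / 12 = $1.25

$1.25


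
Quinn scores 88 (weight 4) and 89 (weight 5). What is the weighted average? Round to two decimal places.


Weighted sum:
4 x 88 + 5 x 89 = 797
Total weight:
4 + 5 = 9
Weighted average:
797 / 9 = 88.5555... ≈ 88.56

88.56


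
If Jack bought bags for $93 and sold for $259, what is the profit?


Selling price = $259
Cost price = $93
Profit = selling price - cost price:
Profit = $259 - $93 = $166

$166


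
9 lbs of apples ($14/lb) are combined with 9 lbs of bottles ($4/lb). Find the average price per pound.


Cost of apples:
9 x $14 = $126
Cost of bottles:
9 x $4 = $36
Total cost: $126 + $36 = $162
Total weight: 18 lbs
Average: $162 / 18 = $9/lb

$9/lb


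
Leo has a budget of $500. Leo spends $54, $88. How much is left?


Add up expenses:
$54 + $88 = $142
Subtract from budget:
$500 - $142 = $358

$358


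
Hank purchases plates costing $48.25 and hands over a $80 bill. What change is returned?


Start with the amount paid:
$80
Subtract the price:
$80 - $48.25 = $31.75

$31.75


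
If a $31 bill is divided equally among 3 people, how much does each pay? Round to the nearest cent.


Total bill: $31
Number of people: 3
Each pays: $31 / 3 = $10.3333... ≈ $10.33

$10.33


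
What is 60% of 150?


Convert percentage to decimal:
60% = 0.6
Multiply:
150 x 0.6 = 90

90


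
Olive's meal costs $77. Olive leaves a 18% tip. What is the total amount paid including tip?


Calculate the tip:
18% of $77 = $13.86
Add tip to meal cost:
$77 + $13.86 = $90.86

$90.86


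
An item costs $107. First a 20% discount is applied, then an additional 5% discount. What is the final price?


First discount:
20% of $107 = $21.40
Price after first discount:
$107 - $21.40 = $85.60
Second discount:
5% of $85.60 = $4.28
Final price:
$85.60 - $4.28 = $81.32

$81.32


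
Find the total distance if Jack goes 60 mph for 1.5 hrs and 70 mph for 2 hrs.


Leg 1 distance:
60 x 1.5 = 90 miles
Leg 2 distance:
70 x 2 = 140 miles
Total distance:
90 + 140 = 230 miles

230 miles


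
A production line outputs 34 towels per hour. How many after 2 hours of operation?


Production rate: 34 towels per hour
Time: 2 hours
Total: 34 x 2 = 68 towels

68 towels


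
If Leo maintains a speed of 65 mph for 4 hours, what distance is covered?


Use the formula: distance = speed x time
Speed = 65 mph, Time = 4 hours
65 x 4 = 260 miles

260 miles


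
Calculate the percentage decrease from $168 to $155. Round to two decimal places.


Find the absolute change:
|155 - 168| = 13
Divide by original and multiply by 100:
13 / 168 x 100 = 7.7380...% ≈ 7.74%

7.74%


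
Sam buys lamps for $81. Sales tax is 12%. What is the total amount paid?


Calculate the tax:
12% of $81 = $9.72
Add tax to price:
$81 + $9.72 = $90.72

$90.72


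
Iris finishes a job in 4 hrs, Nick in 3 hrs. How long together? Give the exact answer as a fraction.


Iris's rate: 1/4 of the job per hour
Nick's rate: 1/3 of the job per hour
Combined rate: 1/4 + 1/3 = 7/12 per hour
Time = 1 / (7/12) = 12/7 hours (≈ 1.71 hours)

12/7 hours


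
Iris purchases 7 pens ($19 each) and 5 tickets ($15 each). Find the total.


Cost of pens:
7 x $19 = $133
Cost of tickets:
5 x $15 = $75
Add both:
$133 + $75 = $208

$208


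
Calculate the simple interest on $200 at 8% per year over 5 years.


Use the formula I = P x R x T / 100
P x R x T = 200 x 8 x 5 = 8000
I = 8000 / 100 = $80

$80


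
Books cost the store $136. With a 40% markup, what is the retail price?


Calculate the markup amount:
40% of $136 = $54.40
Add to cost:
$136 + $54.40 = $190.40

$190.40


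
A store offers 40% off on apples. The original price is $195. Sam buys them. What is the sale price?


Calculate the discount amount:
40% of $195 = $78
Subtract from original:
$195 - $78 = $117

$117


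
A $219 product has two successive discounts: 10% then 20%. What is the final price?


First discount:
10% of $219 = $21.90
Price after first discount:
$219 - $21.90 = $197.10
Second discount:
20% of $197.10 = $39.42
Final price:
$197.10 - $39.42 = $157.68

$157.68


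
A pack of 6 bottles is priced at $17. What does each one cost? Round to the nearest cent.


Total cost: $17
Number of items: 6
Unit price: $17 / 6 = $2.8333... ≈ $2.83

$2.83


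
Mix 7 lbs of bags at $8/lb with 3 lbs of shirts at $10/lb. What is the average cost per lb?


Cost of bags:
7 x $8 = $56
Cost of shirts:
3 x $10 = $30
Total cost: $56 + $30 = $86
Total weight: 10 lbs
Average: $86 / 10 = $8.60/lb

$8.60/lb


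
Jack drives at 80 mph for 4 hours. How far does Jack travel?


Use the formula: distance = speed x time
Speed = 80 mph, Time = 4 hours
80 x 4 = 320 miles

320 miles


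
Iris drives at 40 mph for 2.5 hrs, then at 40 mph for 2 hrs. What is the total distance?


Leg 1 distance:
40 x 2.5 = 100 miles
Leg 2 distance:
40 x 2 = 80 miles
Total distance:
100 + 80 = 180 miles

180 miles


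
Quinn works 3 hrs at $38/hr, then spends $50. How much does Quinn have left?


Calculate earnings:
3 x $38 = $114
Subtract spending:
$114 - $50 = $64

$64


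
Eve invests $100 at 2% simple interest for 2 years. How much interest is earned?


Use the formula I = P x R x T / 100
P x R x T = 100 x 2 x 2 = 400
I = 400 / 100 = $4

$4


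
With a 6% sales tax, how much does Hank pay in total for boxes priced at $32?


Calculate the tax:
6% of $32 = $1.92
Add tax to price:
$32 + $1.92 = $33.92

$33.92


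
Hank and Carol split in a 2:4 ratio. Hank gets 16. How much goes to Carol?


Find the multiplier:
16 / 2 = 8
Apply to Carol's share:
4 x 8 = 32

32


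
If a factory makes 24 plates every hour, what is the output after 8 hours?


Production rate: 24 plates per hour
Time: 8 hours
Total: 24 x 8 = 192 plates

192 plates
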